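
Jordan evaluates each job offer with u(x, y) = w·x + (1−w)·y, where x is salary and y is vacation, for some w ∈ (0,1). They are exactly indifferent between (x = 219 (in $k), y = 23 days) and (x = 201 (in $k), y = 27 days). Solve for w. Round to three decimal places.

Equating utilities: w·219 + (1−w)·23 = w·201 + (1−w)·27.
Rearranging, 18·w − 4·(1−w) = 0.
The marginal rate of substitution is 4/18, so w = 4/(18+4) = 0.182.

w = 0.182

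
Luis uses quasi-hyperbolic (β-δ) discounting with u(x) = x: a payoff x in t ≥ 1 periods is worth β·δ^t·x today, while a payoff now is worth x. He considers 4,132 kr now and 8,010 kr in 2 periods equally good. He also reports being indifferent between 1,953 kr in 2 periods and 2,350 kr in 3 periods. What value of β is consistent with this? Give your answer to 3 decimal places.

β ≈ 0.747

The second indifference involves only future payoffs, so β cancels: β·δ^2·1953 = β·δ^3·2350, giving δ = 1953/2350 = 0.83106.
The first indifference: 4132 = β·δ^2·8010, so β = 4132/(δ^2·8010) = 4132/(0.69067·8010) ≈ 0.747.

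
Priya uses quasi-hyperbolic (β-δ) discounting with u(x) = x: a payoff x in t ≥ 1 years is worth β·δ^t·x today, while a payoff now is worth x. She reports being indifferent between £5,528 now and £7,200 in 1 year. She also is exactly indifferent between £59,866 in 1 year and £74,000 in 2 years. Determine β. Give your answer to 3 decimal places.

Both payoffs in the second observation are in the future, so β drops out: δ^1·59866 = δ^2·74000 ⇒ δ = 59866/74000 = 0.80900.
The first indifference: 5528 = β·δ·7200, so β = 5528/(δ·7200) = 5528/(0.80900·7200) ≈ 0.949.

β ≈ 0.949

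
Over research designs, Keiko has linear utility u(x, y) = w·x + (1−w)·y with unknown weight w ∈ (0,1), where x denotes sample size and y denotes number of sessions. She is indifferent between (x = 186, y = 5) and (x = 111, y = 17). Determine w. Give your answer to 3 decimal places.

w = 0.138

u(186,5) = u(111,17) means w·186 + (1−w)·5 = w·111 + (1−w)·17.
Rearranging, 75·w − 12·(1−w) = 0.
The marginal rate of substitution is 12/75, so w = 12/(75+12) = 0.138.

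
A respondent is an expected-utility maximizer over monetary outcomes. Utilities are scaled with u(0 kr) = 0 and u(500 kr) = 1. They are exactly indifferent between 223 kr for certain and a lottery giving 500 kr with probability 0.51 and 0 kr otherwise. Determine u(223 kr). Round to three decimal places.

By the standard-gamble method, u(223 kr) is just the indifference probability on the best outcome: 0.51.

0.510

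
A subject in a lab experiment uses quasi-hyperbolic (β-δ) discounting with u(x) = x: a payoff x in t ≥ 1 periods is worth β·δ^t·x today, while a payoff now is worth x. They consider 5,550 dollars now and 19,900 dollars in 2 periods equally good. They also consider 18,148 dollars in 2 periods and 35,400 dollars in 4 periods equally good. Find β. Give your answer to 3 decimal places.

β ≈ 0.544

The second indifference involves only future payoffs, so β cancels: β·δ^2·18148 = β·δ^4·35400, giving δ^2 = 18148/35400 = 0.51266, so δ = 0.71600.
Now use the now-vs-future pair: 5550 = β·δ^2·19900 gives β = 5550/(0.51266·19900) ≈ 0.544.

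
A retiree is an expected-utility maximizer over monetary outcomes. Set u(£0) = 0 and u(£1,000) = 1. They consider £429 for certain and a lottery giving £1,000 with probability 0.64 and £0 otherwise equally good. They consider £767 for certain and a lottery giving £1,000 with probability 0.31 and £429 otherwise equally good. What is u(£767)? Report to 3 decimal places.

The first gamble pins u(£429): it must equal 0.64·1 + 0.36·0 = 0.64.
Then u(£767) = 0.31·u(£1,000) + 0.69·u(£429) = 0.31·1.00 + 0.69·0.64 = 0.7516.

0.752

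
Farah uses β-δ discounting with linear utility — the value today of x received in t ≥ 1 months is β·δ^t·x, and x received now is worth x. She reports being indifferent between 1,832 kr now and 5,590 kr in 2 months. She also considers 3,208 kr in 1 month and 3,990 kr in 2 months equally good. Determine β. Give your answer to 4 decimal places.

The second indifference involves only future payoffs, so β cancels: β·δ^1·3208 = β·δ^2·3990, giving δ = 3208/3990 = 0.80401.
The first indifference: 1832 = β·δ^2·5590, so β = 1832/(δ^2·5590) = 1832/(0.64643·5590) ≈ 0.5070.

β ≈ 0.5070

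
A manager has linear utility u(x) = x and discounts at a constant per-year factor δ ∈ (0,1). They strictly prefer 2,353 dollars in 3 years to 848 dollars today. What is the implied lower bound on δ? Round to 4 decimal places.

Comparing present values: 848 < δ^3·2353.
Hence δ^3 > 848/2353 = 0.36039, and x ↦ x^(1/3) is increasing on (0,∞).
δ > 0.36039^(1/3) = 0.7116.

δ > 0.7116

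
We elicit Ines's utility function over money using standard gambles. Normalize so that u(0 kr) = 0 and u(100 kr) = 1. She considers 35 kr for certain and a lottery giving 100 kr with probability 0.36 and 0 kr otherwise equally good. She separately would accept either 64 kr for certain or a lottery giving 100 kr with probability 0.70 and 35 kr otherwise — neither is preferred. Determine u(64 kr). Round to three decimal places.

0.808

The first gamble pins u(35 kr): it must equal 0.36·1 + 0.64·0 = 0.36.
Chaining: u(64 kr) = 0.70·1.00 + 0.30·0.36 = 0.8080.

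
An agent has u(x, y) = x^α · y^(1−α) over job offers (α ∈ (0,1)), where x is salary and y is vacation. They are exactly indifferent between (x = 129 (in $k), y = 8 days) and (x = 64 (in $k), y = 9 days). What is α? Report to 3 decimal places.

The Cobb–Douglas utilities coincide, so 129^α·8^(1−α) = 64^α·9^(1−α).
(129/64)^α = (9/8)^(1−α); take logs: α·ln(129/64) = (1−α)·ln(9/8), i.e. α·0.700929 = (1−α)·0.117783.
With A = 0.700929 and B = 0.117783: α·A = (1−α)·B, so α = B/(A+B) = 0.117783/0.818712 ≈ 0.144.

α ≈ 0.144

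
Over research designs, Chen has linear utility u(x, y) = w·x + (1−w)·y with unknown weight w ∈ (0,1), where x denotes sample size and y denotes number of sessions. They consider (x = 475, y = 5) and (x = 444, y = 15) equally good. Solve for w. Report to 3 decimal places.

u(475,5) = u(444,15) means w·475 + (1−w)·5 = w·444 + (1−w)·15.
w·(475−444) = (1−w)·(15−5), i.e. w·31 = (1−w)·10.
So w/(1−w) = 10/31 = 0.3226, giving w = 10/(31+10) = 0.244.

w = 0.244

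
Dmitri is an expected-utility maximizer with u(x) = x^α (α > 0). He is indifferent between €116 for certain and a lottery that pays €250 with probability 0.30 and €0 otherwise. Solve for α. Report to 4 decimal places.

α ≈ 1.5679

EU(lottery) = 0.30·250^α + 0.70·0 = 0.30·250^α.
Setting u(116) equal to that: 116^α = 0.30·250^α ⇒ (116/250)^α = 0.30.
Taking logs: α·ln(116/250) = ln(0.30), so α = -1.2039728 / -0.7678707 ≈ 1.5679.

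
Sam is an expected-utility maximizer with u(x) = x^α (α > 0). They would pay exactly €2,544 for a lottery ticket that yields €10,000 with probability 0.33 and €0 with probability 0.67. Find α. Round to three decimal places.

α ≈ 0.810

Since u(0) = 0, the lottery's EU is 0.33·10000^α.
Equating: 2544^α = 0.33·10000^α, i.e. 0.2544^α = 0.33.
Take logs: α = ln 0.33 / ln(2544/10000) ≈ 0.80992.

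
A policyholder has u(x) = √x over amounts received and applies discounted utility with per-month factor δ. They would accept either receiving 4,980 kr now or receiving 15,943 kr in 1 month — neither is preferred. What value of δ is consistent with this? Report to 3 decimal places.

δ ≈ 0.559

Equating discounted utilities: u(4980) = δ·u(15943) ⇒ δ = u(4980)/u(15943).
With u(x) = √x: δ = √4980/√15943 = √(4980/15943) = 0.55889.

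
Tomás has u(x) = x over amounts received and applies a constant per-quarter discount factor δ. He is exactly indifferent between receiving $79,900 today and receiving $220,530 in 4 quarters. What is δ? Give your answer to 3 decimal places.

Equating discounted utilities: u(79900) = δ^4·u(220530) ⇒ δ^4 = u(79900)/u(220530).
With u(x) = x: δ^4 = 79900/220530 = 0.36231.
So δ = 0.36231^(1/4) ≈ 0.776.

δ ≈ 0.776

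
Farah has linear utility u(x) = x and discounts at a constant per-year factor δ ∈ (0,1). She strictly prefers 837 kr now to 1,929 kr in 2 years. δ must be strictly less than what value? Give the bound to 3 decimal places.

Comparing present values: 837 > δ^2·1929.
Dividing by 1929: δ^2 < 0.43390. Both sides are positive, so the square root keeps the direction.
δ < 0.43390^(1/2) = 0.659.

δ < 0.659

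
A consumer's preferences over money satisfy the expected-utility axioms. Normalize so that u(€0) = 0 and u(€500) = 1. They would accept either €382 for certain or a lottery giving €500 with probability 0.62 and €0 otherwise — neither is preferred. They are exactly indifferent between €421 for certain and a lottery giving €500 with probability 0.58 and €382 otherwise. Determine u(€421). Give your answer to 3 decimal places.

0.840

From the first indifference, u(€382) = 0.62·u(€500) + 0.38·u(€0) = 0.62·1 + 0.38·0 = 0.62.
The second indifference gives u(€421) = 0.58·u(€500) + 0.42·u(€382) = 0.58·1.00 + 0.42·0.62 = 0.8404.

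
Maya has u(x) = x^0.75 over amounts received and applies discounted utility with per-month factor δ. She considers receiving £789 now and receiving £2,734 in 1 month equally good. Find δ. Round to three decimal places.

Indifference means u(789) = δ · u(2734), so δ = u(789)/u(2734).
With u(x) = x^0.75: δ = 789^0.75/2734^0.75 = (789/2734)^0.75 = 0.39374.

δ ≈ 0.394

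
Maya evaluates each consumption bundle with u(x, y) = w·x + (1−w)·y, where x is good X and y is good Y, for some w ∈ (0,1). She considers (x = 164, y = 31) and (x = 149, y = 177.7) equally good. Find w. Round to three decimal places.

u(164,31) = u(149,177.7) means w·164 + (1−w)·31 = w·149 + (1−w)·177.7.
Rearranging, 15·w − 146.7·(1−w) = 0.
So w/(1−w) = 146.7/15 = 9.7800, giving w = 146.7/(15+146.7) = 0.907.

w = 0.907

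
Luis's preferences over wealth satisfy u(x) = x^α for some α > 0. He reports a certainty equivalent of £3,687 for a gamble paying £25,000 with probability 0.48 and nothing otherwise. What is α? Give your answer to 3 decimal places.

The lottery's expected utility is 0.48·u(25000) + 0.52·u(0) = 0.48·25000^α (since u(0) = 0 for α > 0).
Equating: 3687^α = 0.48·25000^α, i.e. 0.1475^α = 0.48.
Take logs: α = ln 0.48 / ln(3687/25000) ≈ 0.38346.

α ≈ 0.383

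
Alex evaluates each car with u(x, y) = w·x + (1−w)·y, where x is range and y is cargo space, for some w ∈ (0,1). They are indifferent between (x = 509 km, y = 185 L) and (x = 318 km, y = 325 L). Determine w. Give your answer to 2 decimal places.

w = 0.42

Indifference: w·509 + (1−w)·185 = w·318 + (1−w)·325.
Collecting terms: w·191 = (1−w)·140.
So w/(1−w) = 140/191 = 0.7330, giving w = 140/(191+140) = 0.42.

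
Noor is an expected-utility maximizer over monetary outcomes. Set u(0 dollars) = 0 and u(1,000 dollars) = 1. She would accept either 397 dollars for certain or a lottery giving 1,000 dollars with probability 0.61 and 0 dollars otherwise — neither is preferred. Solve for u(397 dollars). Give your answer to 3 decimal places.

The indifference gives u(397 dollars) = 0.61·u(1,000 dollars) + 0.39·u(0 dollars) = 0.61·1 + 0.39·0 = 0.61.

0.610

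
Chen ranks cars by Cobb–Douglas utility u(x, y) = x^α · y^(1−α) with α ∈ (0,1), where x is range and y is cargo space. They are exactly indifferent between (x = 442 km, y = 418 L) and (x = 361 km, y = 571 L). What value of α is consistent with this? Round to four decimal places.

α ≈ 0.6064

Set the two utilities equal: 442^α·418^(1−α) = 361^α·571^(1−α).
Rearrange to (442/361)^α = (571/418)^(1−α) and take logs: α·0.2024319 = (1−α)·0.3119078.
So α/(1−α) = (0.3119078)/(0.2024319) = 1.5408036, and α = 1.5408036/2.5408036 ≈ 0.6064.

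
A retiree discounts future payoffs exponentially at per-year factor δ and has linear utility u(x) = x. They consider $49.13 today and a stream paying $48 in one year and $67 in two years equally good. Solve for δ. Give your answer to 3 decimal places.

Present value of the stream is 48·δ + 67·δ². Indifference gives 48δ + 67δ² = 49.13.
That is, 67δ² + 48δ − 49.13 = 0, a quadratic in δ.
By the quadratic formula (taking the positive root), δ = (−48 + √15470.84) / 134 ≈ 0.570.

δ ≈ 0.570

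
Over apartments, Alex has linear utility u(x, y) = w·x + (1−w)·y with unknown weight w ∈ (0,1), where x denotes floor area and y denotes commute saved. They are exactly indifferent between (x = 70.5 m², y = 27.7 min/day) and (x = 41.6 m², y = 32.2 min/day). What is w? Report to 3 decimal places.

Indifference: w·70.5 + (1−w)·27.7 = w·41.6 + (1−w)·32.2.
Rearranging, 28.9·w − 4.5·(1−w) = 0.
So w/(1−w) = 4.5/28.9 = 0.1557, giving w = 4.5/(28.9+4.5) = 0.135.

w = 0.135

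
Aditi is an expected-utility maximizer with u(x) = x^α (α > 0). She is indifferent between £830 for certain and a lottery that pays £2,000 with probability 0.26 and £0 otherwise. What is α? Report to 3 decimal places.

α ≈ 1.532

Since u(0) = 0, the lottery's EU is 0.26·2000^α.
Equating: 830^α = 0.26·2000^α, i.e. 0.4150^α = 0.26.
α = ln(0.26) / ln(830/2000) = -1.347074/-0.879477 ≈ 1.532.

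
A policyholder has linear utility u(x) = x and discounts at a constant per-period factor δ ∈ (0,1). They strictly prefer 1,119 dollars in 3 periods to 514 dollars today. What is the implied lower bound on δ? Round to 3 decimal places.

Under u(x) = x this choice says 514 < δ^3·1119.
Dividing by 1119: δ^3 > 0.45934. Both sides are positive, so the cube root keeps the direction.
δ > 0.45934^(1/3) = 0.772.

δ > 0.772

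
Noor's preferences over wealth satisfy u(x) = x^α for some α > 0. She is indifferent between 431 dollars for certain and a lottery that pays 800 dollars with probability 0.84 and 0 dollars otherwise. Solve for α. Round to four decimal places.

α ≈ 0.2819

The lottery's expected utility is 0.84·u(800) + 0.16·u(0) = 0.84·800^α (since u(0) = 0 for α > 0).
Setting u(431) equal to that: 431^α = 0.84·800^α ⇒ (431/800)^α = 0.84.
α = ln(0.84) / ln(431/800) = -0.1743534/-0.6185036 ≈ 0.2819.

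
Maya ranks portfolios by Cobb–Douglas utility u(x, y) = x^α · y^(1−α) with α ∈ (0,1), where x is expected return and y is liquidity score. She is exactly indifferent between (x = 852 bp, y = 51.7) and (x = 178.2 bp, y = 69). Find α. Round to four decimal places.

α ≈ 0.1557

Set the two utilities equal: 852^α·51.7^(1−α) = 178.2^α·69^(1−α).
Rearrange to (852/178.2)^α = (69/51.7)^(1−α) and take logs: α·1.5646800 = (1−α)·0.2886487.
Thus α·(1.8533287) = 0.2886487, so α = 0.2886487/1.8533287 ≈ 0.1557.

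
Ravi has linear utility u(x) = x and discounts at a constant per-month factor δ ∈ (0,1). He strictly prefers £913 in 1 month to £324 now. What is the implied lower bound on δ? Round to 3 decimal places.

δ > 0.355

Comparing present values: 324 < δ·913.
So δ > 324/913 = 0.35487.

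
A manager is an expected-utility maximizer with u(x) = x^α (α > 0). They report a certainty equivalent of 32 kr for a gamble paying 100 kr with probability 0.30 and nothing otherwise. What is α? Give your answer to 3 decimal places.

α ≈ 1.057

Since u(0) = 0, the lottery's EU is 0.30·100^α.
Equating: 32^α = 0.30·100^α, i.e. 0.3200^α = 0.30.
α = ln(0.30) / ln(32/100) = -1.203973/-1.139434 ≈ 1.057.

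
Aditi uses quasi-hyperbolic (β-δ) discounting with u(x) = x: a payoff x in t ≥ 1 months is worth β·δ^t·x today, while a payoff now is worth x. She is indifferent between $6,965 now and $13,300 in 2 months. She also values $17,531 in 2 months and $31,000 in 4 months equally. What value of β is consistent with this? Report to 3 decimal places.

Both payoffs in the second observation are in the future, so β drops out: δ^2·17531 = δ^4·31000 ⇒ δ^2 = 17531/31000 = 0.56552, so δ = 0.75201.
Now use the now-vs-future pair: 6965 = β·δ^2·13300 gives β = 6965/(0.56552·13300) ≈ 0.926.

β ≈ 0.926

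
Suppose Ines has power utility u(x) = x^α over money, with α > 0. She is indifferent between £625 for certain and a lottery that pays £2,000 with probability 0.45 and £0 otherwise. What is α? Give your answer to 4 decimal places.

α ≈ 0.6865

Since u(0) = 0, the lottery's EU is 0.45·2000^α.
Setting u(625) equal to that: 625^α = 0.45·2000^α ⇒ (625/2000)^α = 0.45.
α = ln(0.45) / ln(625/2000) = -0.7985077/-1.1631508 ≈ 0.6865.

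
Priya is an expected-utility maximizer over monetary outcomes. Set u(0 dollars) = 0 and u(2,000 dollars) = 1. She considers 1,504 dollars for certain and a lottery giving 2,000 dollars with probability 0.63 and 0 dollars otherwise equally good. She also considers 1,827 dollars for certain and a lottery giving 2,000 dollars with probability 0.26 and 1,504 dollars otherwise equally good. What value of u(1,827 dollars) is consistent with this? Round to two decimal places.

0.73

First, u(1,504 dollars) = 0.63·u(2,000 dollars) + 0.37·u(0 dollars) = 0.63.
The second indifference gives u(1,827 dollars) = 0.26·u(2,000 dollars) + 0.74·u(1,504 dollars) = 0.26·1.00 + 0.74·0.63 = 0.7262.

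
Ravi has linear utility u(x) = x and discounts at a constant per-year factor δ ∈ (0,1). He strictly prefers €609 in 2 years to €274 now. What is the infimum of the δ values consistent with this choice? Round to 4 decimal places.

δ > 0.6708

Comparing present values: 274 < δ^2·609.
Dividing by 609: δ^2 > 0.44992. Both sides are positive, so the square root keeps the direction.
δ > (274/609)^(1/2) ≈ 0.6708.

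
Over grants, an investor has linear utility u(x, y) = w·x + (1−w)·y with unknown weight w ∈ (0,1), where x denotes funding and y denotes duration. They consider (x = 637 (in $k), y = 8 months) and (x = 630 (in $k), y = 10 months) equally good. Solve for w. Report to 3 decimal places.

Equating utilities: w·637 + (1−w)·8 = w·630 + (1−w)·10.
w·(637−630) = (1−w)·(10−8), i.e. w·7 = (1−w)·2.
The marginal rate of substitution is 2/7, so w = 2/(7+2) = 0.222.

w = 0.222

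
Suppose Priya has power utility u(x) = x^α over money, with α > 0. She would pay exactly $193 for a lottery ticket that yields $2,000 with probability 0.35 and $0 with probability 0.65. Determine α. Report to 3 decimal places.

α ≈ 0.449

Since u(0) = 0, the lottery's EU is 0.35·2000^α.
Indifference: 193^α = 0.35·2000^α, so (193/2000)^α = 0.35.
Take logs: α = ln 0.35 / ln(193/2000) ≈ 0.44898.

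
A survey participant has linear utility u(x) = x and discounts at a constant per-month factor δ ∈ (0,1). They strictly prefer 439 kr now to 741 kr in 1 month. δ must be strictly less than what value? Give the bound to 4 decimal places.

δ < 0.5924

Under u(x) = x this choice says 439 > δ·741.
Dividing through by 741 gives δ < 0.59244.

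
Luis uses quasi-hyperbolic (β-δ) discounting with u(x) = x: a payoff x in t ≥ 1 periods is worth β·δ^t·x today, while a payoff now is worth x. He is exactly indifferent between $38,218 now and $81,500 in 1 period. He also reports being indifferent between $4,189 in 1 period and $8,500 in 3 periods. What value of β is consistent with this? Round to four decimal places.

From the later pair, β·δ^1·4189 = β·δ^3·8500; dividing through, δ^2 = 4189/8500 = 0.49282, so δ = 0.70201.
The first indifference: 38218 = β·δ·81500, so β = 38218/(δ·81500) = 38218/(0.70201·81500) ≈ 0.6680.

β ≈ 0.6680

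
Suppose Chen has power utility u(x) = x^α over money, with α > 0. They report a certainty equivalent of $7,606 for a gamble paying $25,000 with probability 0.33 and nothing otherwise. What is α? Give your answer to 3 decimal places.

Since u(0) = 0, the lottery's EU is 0.33·25000^α.
Indifference: 7606^α = 0.33·25000^α, so (7606/25000)^α = 0.33.
Take logs: α = ln 0.33 / ln(7606/25000) ≈ 0.93170.

α ≈ 0.932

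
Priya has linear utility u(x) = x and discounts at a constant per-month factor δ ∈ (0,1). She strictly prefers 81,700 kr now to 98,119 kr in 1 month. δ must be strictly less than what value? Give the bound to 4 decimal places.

δ < 0.8327

Under u(x) = x this choice says 81700 > δ·98119.
So δ < 81700/98119 = 0.83266.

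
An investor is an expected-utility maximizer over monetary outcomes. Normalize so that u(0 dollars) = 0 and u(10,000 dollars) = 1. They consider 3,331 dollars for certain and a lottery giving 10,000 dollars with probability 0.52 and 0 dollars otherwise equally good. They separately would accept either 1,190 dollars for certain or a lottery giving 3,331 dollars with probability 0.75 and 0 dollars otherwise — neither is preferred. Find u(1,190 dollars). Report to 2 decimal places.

0.39

First, u(3,331 dollars) = 0.52·u(10,000 dollars) + 0.48·u(0 dollars) = 0.52.
The second indifference gives u(1,190 dollars) = 0.75·u(3,331 dollars) + 0.25·u(0 dollars) = 0.75·0.52 + 0.25·0.00 = 0.3900.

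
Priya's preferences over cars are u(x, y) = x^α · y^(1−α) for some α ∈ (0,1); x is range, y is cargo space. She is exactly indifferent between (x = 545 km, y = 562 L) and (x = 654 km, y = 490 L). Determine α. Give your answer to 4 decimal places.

α ≈ 0.4292

The Cobb–Douglas utilities coincide, so 545^α·562^(1−α) = 654^α·490^(1−α).
(545/654)^α = (490/562)^(1−α); take logs: α·ln(545/654) = (1−α)·ln(490/562), i.e. α·-0.1823216 = (1−α)·-0.1370965.
So α/(1−α) = (-0.1370965)/(-0.1823216) = 0.7519488, and α = 0.7519488/1.7519488 ≈ 0.4292.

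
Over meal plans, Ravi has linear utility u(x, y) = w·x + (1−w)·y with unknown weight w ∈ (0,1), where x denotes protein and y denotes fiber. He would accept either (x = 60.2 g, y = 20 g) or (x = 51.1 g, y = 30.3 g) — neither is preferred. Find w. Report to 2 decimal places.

Indifference: w·60.2 + (1−w)·20 = w·51.1 + (1−w)·30.3.
w·(60.2−51.1) = (1−w)·(30.3−20), i.e. w·9.1 = (1−w)·10.3.
The marginal rate of substitution is 10.3/9.1, so w = 10.3/(9.1+10.3) = 0.53.

w = 0.53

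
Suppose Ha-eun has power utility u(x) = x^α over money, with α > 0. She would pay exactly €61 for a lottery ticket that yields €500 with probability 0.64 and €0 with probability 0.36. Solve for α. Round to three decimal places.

EU(lottery) = 0.64·500^α + 0.36·0 = 0.64·500^α.
Setting u(61) equal to that: 61^α = 0.64·500^α ⇒ (61/500)^α = 0.64.
Take logs: α = ln 0.64 / ln(61/500) ≈ 0.21214.

α ≈ 0.212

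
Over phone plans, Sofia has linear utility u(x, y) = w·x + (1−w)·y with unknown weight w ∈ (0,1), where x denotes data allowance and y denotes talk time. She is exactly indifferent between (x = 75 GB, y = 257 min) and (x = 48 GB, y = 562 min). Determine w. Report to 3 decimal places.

Equating utilities: w·75 + (1−w)·257 = w·48 + (1−w)·562.
w·(75−48) = (1−w)·(562−257), i.e. w·27 = (1−w)·305.
Hence w = 305/(27+305) = 305/332 = 0.919.

w = 0.919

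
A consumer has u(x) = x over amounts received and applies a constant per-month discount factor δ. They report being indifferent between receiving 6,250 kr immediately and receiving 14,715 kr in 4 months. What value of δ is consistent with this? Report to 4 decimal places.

Equating discounted utilities: u(6250) = δ^4·u(14715) ⇒ δ^4 = u(6250)/u(14715).
With u(x) = x: δ^4 = 6250/14715 = 0.42474.
So δ = 0.42474^(1/4) ≈ 0.8073.

δ ≈ 0.8073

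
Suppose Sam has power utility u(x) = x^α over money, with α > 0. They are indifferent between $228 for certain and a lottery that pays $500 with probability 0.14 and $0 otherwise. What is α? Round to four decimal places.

Since u(0) = 0, the lottery's EU is 0.14·500^α.
Setting u(228) equal to that: 228^α = 0.14·500^α ⇒ (228/500)^α = 0.14.
Taking logs: α·ln(228/500) = ln(0.14), so α = -1.9661129 / -0.7852625 ≈ 2.5038.

α ≈ 2.5038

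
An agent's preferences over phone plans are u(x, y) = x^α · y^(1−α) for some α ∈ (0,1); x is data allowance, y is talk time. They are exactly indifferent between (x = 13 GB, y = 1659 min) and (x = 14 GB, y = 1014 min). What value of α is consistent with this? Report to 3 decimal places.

α ≈ 0.869

The Cobb–Douglas utilities coincide, so 13^α·1659^(1−α) = 14^α·1014^(1−α).
Taking logs: α·ln 13 + (1−α)·ln 1659 = α·ln 14 + (1−α)·ln 1014, i.e. α·-0.074108 = (1−α)·-0.492312.
So α/(1−α) = (-0.492312)/(-0.074108) = 6.643169, and α = 6.643169/7.643169 ≈ 0.869.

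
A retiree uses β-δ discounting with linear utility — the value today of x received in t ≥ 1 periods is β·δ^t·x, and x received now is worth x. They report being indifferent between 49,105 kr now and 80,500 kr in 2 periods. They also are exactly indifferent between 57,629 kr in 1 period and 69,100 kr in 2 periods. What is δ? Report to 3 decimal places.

δ ≈ 0.834

Both payoffs in the second observation are in the future, so β drops out: δ^1·57629 = δ^2·69100 ⇒ δ = 57629/69100 = 0.83399.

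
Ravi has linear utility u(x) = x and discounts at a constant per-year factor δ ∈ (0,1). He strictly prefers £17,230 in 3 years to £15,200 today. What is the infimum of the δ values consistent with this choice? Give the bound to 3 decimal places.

Comparing present values: 15200 < δ^3·17230.
Dividing by 17230: δ^3 > 0.88218. Both sides are positive, so the cube root keeps the direction.
δ > (15200/17230)^(1/3) ≈ 0.959.

δ > 0.959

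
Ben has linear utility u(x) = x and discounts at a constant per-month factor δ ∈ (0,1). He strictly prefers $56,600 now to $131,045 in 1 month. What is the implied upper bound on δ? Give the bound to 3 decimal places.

δ < 0.432

The preference means 56600 > δ·131045.
Dividing through by 131045 gives δ < 0.43191.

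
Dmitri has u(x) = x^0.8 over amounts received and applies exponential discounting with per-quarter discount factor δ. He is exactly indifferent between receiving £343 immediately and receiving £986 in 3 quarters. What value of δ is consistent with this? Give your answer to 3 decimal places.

Indifference means u(343) = δ^3 · u(986), so δ^3 = u(343)/u(986).
With u(x) = x^0.8: δ^3 = 343^0.8/986^0.8 = (343/986)^0.8 = 0.42967.
So δ = 0.42967^(1/3) ≈ 0.755.

δ ≈ 0.755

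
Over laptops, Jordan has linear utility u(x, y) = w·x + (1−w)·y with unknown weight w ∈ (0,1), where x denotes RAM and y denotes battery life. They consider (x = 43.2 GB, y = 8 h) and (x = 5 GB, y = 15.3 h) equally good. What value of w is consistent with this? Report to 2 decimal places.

Equating utilities: w·43.2 + (1−w)·8 = w·5 + (1−w)·15.3.
Collecting terms: w·38.2 = (1−w)·7.3.
The marginal rate of substitution is 7.3/38.2, so w = 7.3/(38.2+7.3) = 0.16.

w = 0.16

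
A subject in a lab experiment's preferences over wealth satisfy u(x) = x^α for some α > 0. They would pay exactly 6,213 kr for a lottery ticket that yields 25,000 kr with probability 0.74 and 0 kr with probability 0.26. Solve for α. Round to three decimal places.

α ≈ 0.216

The lottery's expected utility is 0.74·u(25000) + 0.26·u(0) = 0.74·25000^α (since u(0) = 0 for α > 0).
Equating: 6213^α = 0.74·25000^α, i.e. 0.2485^α = 0.74.
α = ln(0.74) / ln(6213/25000) = -0.301105/-1.392232 ≈ 0.216.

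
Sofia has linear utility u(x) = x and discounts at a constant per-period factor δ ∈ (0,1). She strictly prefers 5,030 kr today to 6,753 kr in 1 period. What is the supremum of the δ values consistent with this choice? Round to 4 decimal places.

The preference means 5030 > δ·6753.
So δ < 5030/6753 = 0.74485.

δ < 0.7449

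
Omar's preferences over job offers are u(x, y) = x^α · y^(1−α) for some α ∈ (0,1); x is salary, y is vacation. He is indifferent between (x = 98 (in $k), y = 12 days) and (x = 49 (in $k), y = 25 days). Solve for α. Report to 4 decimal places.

α ≈ 0.5143

The Cobb–Douglas utilities coincide, so 98^α·12^(1−α) = 49^α·25^(1−α).
Rearrange to (98/49)^α = (25/12)^(1−α) and take logs: α·0.6931472 = (1−α)·0.7339692.
With A = 0.6931472 and B = 0.7339692: α·A = (1−α)·B, so α = B/(A+B) = 0.7339692/1.4271164 ≈ 0.5143.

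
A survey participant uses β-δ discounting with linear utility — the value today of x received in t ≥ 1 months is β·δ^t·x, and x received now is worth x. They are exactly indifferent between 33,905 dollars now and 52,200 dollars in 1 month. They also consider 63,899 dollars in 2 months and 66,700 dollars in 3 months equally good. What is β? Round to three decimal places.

The second indifference involves only future payoffs, so β cancels: β·δ^2·63899 = β·δ^3·66700, giving δ = 63899/66700 = 0.95801.
Now use the now-vs-future pair: 33905 = β·δ·52200 gives β = 33905/(0.95801·52200) ≈ 0.678.

β ≈ 0.678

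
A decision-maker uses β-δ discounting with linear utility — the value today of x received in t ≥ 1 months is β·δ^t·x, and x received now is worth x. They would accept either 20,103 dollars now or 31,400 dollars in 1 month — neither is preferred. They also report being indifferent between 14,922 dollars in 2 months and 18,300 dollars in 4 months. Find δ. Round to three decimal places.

δ ≈ 0.903

From the later pair, β·δ^2·14922 = β·δ^4·18300; dividing through, δ^2 = 14922/18300 = 0.81541, so δ = 0.90300.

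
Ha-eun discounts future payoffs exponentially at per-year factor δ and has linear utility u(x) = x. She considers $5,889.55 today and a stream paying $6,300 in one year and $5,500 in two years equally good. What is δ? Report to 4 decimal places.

δ ≈ 0.6100

The stream is worth 6300δ + 5500δ² today, so 6300δ + 5500δ² = 5889.55.
Rearranged: 5500δ² + 6300δ − 5889.55 = 0.
By the quadratic formula (taking the positive root), δ = (−6300 + √169260100.00) / 11000 ≈ 0.6100.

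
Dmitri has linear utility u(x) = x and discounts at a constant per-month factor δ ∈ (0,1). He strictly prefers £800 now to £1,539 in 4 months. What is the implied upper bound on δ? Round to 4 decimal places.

Under u(x) = x this choice says 800 > δ^4·1539.
So δ^4 < 800/1539 = 0.51982; taking the 4th root of both positive sides preserves the inequality.
δ < 0.51982^(1/4) = 0.8491.

δ < 0.8491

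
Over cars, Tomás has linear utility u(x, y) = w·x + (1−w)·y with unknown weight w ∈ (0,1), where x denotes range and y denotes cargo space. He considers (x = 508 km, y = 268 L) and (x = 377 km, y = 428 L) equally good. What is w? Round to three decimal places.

w = 0.550

Equating utilities: w·508 + (1−w)·268 = w·377 + (1−w)·428.
w·(508−377) = (1−w)·(428−268), i.e. w·131 = (1−w)·160.
The marginal rate of substitution is 160/131, so w = 160/(131+160) = 0.550.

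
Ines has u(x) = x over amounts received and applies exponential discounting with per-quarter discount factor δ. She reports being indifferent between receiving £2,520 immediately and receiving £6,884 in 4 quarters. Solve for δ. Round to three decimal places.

The payoff in 4 quarters is discounted by δ^4, so u(2520) = δ^4·u(6884) and δ^4 = u(2520)/u(6884).
With u(x) = x: δ^4 = 2520/6884 = 0.36607.
Hence δ = (0.36607)^(1/4) = 0.77784.

δ ≈ 0.778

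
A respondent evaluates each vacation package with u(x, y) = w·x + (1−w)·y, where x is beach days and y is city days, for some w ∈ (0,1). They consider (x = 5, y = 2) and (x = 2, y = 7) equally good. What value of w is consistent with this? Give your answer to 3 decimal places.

u(5,2) = u(2,7) means w·5 + (1−w)·2 = w·2 + (1−w)·7.
Rearranging, 3·w − 5·(1−w) = 0.
So w/(1−w) = 5/3 = 1.6667, giving w = 5/(3+5) = 0.625.

w = 0.625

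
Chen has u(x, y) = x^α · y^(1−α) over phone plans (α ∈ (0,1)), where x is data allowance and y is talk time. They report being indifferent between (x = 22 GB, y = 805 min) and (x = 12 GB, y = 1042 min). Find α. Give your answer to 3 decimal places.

Set the two utilities equal: 22^α·805^(1−α) = 12^α·1042^(1−α).
Taking logs: α·ln 22 + (1−α)·ln 805 = α·ln 12 + (1−α)·ln 1042, i.e. α·0.606136 = (1−α)·0.258055.
Thus α·(0.864191) = 0.258055, so α = 0.258055/0.864191 ≈ 0.299.

α ≈ 0.299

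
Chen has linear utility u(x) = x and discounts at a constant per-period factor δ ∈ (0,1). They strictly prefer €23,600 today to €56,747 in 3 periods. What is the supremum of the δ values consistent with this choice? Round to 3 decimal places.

δ < 0.746

The preference means 23600 > δ^3·56747.
Dividing by 56747: δ^3 < 0.41588. Both sides are positive, so the cube root keeps the direction.
δ < (23600/56747)^(1/3) ≈ 0.746.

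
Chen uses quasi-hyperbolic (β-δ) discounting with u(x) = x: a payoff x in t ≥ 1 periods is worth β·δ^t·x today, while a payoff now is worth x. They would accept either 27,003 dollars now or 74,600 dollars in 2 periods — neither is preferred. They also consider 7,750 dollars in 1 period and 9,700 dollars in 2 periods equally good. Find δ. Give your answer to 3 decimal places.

Both payoffs in the second observation are in the future, so β drops out: δ^1·7750 = δ^2·9700 ⇒ δ = 7750/9700 = 0.79897.

δ ≈ 0.799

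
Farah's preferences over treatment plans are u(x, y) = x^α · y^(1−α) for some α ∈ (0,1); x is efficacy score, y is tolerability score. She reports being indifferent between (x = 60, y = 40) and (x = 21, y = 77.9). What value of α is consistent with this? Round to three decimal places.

Indifference: 60^α · 40^(1−α) = 21^α · 77.9^(1−α).
Rearrange to (60/21)^α = (77.9/40)^(1−α) and take logs: α·1.049822 = (1−α)·0.666546.
So α/(1−α) = (0.666546)/(1.049822) = 0.634913, and α = 0.634913/1.634913 ≈ 0.388.

α ≈ 0.388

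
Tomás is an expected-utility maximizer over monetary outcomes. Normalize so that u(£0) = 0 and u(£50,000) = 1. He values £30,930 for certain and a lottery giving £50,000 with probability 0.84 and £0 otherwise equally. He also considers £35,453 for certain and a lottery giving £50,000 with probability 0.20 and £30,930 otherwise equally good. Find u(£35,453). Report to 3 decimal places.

From the first indifference, u(£30,930) = 0.84·u(£50,000) + 0.16·u(£0) = 0.84·1 + 0.16·0 = 0.84.
The second indifference gives u(£35,453) = 0.20·u(£50,000) + 0.80·u(£30,930) = 0.20·1.00 + 0.80·0.84 = 0.8720.

0.872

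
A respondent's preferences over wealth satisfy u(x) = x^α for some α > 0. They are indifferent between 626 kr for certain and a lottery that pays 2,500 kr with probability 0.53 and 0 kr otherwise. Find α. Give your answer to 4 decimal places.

α ≈ 0.4585

Since u(0) = 0, the lottery's EU is 0.53·2500^α.
Equating: 626^α = 0.53·2500^α, i.e. 0.2504^α = 0.53.
Taking logs: α·ln(626/2500) = ln(0.53), so α = -0.6348783 / -1.3846956 ≈ 0.4585.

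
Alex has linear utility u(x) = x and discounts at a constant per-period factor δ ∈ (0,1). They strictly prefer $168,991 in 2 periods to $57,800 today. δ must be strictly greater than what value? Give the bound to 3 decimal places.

Comparing present values: 57800 < δ^2·168991.
So δ^2 > 57800/168991 = 0.34203; taking the square root of both positive sides preserves the inequality.
δ > (57800/168991)^(1/2) ≈ 0.585.

δ > 0.585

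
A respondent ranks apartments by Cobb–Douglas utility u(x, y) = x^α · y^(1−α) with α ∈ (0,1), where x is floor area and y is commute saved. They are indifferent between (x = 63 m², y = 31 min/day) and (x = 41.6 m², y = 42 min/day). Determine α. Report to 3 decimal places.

Indifference: 63^α · 31^(1−α) = 41.6^α · 42^(1−α).
Rearrange to (63/41.6)^α = (42/31)^(1−α) and take logs: α·0.415035 = (1−α)·0.303682.
Thus α·(0.718717) = 0.303682, so α = 0.303682/0.718717 ≈ 0.423.

α ≈ 0.423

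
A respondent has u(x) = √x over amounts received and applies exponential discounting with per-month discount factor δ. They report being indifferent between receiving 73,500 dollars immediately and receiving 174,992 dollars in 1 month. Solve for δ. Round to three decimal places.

The payoff in 1 month is discounted by δ, so u(73500) = δ·u(174992) and δ = u(73500)/u(174992).
With u(x) = √x: δ = √73500/√174992 = √(73500/174992) = 0.64809.

δ ≈ 0.648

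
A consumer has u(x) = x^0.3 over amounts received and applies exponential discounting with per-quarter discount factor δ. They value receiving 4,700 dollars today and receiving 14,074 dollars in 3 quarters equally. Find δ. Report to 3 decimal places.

δ ≈ 0.896

The payoff in 3 quarters is discounted by δ^3, so u(4700) = δ^3·u(14074) and δ^3 = u(4700)/u(14074).
Since u(x) = x^0.3, δ^3 = (4700/14074)^0.3 = 0.33395^0.3 = 0.71962.
Taking the cube root: δ = 0.71962^(1/3) ≈ 0.896.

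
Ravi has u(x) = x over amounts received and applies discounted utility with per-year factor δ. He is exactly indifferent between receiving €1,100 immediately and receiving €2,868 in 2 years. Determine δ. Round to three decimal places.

Equating discounted utilities: u(1100) = δ^2·u(2868) ⇒ δ^2 = u(1100)/u(2868).
With u(x) = x: δ^2 = 1100/2868 = 0.38354.
So δ = 0.38354^(1/2) ≈ 0.619.

δ ≈ 0.619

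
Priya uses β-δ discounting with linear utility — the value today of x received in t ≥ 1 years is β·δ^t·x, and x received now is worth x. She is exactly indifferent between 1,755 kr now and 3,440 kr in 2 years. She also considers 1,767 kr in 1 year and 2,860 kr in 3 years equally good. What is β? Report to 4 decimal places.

The second indifference involves only future payoffs, so β cancels: β·δ^1·1767 = β·δ^3·2860, giving δ^2 = 1767/2860 = 0.61783, so δ = 0.78602.
Now use the now-vs-future pair: 1755 = β·δ^2·3440 gives β = 1755/(0.61783·3440) ≈ 0.8257.

β ≈ 0.8257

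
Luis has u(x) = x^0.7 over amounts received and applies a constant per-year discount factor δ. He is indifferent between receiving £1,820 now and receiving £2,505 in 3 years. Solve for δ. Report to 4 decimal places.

δ ≈ 0.9282

Equating discounted utilities: u(1820) = δ^3·u(2505) ⇒ δ^3 = u(1820)/u(2505).
Since u(x) = x^0.7, δ^3 = (1820/2505)^0.7 = 0.72655^0.7 = 0.79962.
So δ = 0.79962^(1/3) ≈ 0.9282.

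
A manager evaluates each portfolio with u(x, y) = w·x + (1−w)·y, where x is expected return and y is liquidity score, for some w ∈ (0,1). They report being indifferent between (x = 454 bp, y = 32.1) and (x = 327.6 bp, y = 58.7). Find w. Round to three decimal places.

u(454,32.1) = u(327.6,58.7) means w·454 + (1−w)·32.1 = w·327.6 + (1−w)·58.7.
w·(454−327.6) = (1−w)·(58.7−32.1), i.e. w·126.4 = (1−w)·26.6.
Hence w = 26.6/(126.4+26.6) = 26.6/153 = 0.174.

w = 0.174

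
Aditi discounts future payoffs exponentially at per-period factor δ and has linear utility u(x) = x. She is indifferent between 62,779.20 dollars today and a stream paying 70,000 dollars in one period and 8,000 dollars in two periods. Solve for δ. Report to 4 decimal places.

δ ≈ 0.8200

Present value of the stream is 70000·δ + 8000·δ². Indifference gives 70000δ + 8000δ² = 62779.20.
Rearranged: 8000δ² + 70000δ − 62779.20 = 0.
The positive root is δ = [−70000 + √(70000² + 4·8000·62779.20)] / (2·8000) = (−70000 + 83120.000)/16000 ≈ 0.8200.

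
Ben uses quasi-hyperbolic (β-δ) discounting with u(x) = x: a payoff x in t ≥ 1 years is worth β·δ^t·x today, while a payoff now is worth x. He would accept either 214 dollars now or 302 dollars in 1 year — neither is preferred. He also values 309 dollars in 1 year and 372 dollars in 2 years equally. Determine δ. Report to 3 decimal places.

From the later pair, β·δ^1·309 = β·δ^2·372; dividing through, δ = 309/372 = 0.83065.

δ ≈ 0.831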